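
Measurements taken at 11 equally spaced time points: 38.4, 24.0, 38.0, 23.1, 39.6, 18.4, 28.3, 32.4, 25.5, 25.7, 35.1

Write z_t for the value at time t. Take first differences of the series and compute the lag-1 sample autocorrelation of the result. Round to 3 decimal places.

First differences Δz: -14.4, 14.0, -14.9, 16.5, -21.2, 9.9, 4.1, -6.9, 0.2, 9.4
Mean of differences = -0.3300
Numerator Σ(Δz_t−Δz̄)(Δz_{t+1}−Δz̄) = -1202.4779
Denominator Σ(Δz_t−Δz̄)² = 1596.8010
r_1(Δz) = -1202.4779 / 1596.8010 = -0.753

-0.753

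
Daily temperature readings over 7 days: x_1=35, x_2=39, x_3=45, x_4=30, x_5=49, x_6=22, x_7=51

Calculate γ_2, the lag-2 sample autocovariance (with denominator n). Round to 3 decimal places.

Mean x̄ = (35 + 39 + 45 + 30 + 49 + 22 + 51)/7 = 38.7143
Deviations: -3.7143, 0.2857, 6.2857, -8.7143, 10.2857, -16.7143, 12.2857
Σ_{t=1}^{5}(x_t−x̄)(x_{t+2}−x̄) = 310.8367
γ_2 = 310.8367 / 7 = 44.405

44.405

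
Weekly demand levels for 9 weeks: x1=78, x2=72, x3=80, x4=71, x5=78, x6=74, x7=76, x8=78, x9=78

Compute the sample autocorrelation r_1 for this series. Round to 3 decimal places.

Mean x̄ = (78 + 72 + 80 + 71 + 78 + 74 + 76 + 78 + 78)/9 = 76.1111
Numerator Σ_{t=1}^{8}(x_t−x̄)(x_{t+1}−x̄) = -53.6790
Denominator Σ(x_t−x̄)² = 76.8889
r_1 = -53.6790 / 76.8889 = -0.698

-0.698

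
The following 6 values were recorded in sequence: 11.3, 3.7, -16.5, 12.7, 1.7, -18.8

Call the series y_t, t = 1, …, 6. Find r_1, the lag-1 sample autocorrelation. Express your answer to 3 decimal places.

Mean ȳ = (11.3 + 3.7 − 16.5 + 12.7 + 1.7 − 18.8)/6 = -0.9833
Deviations from mean: 12.2833, 4.6833, -15.5167, 13.6833, 2.6833, -17.8167
Numerator Σ_{t=1}^{5}(y_t−ȳ)(y_{t+1}−ȳ) = -238.5536
Denominator Σ(y_t−ȳ)² = 925.4483
r_1 = -238.5536 / 925.4483 = -0.258

-0.258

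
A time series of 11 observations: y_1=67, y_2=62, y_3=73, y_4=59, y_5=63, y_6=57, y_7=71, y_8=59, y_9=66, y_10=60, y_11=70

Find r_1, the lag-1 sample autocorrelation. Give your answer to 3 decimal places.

-0.608

Mean ȳ = (67 + 62 + 73 + 59 + 63 + 57 + 71 + 59 + 66 + 60 + 70)/11 = 64.2727
Numerator Σ_{t=1}^{10}(y_t−ȳ)(y_{t+1}−ȳ) = -181.4380
Denominator Σ(y_t−ȳ)² = 298.1818
r_1 = -181.4380 / 298.1818 = -0.608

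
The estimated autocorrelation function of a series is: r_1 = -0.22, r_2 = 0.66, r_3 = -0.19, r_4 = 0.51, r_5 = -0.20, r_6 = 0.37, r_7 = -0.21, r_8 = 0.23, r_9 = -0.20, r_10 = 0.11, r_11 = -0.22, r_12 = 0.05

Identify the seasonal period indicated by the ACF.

The largest autocorrelation is r_2 = 0.66, with weaker echoes at lags 4 (0.51), 6 (0.37) and 8 (0.23); the remaining lags stay at or below 0.11.
The dominant spike at lag 2 indicates a seasonal period of 2.

2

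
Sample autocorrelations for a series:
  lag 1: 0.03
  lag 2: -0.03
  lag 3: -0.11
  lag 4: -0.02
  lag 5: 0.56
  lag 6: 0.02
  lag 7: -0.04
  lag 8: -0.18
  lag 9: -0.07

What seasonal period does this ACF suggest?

5

The largest autocorrelation is r_5 = 0.56; the remaining lags stay at or below 0.03.
The dominant spike at lag 5 indicates a seasonal period of 5.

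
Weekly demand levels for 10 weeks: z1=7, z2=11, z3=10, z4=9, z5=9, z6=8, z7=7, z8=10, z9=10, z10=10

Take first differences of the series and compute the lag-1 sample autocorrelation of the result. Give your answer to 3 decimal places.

-0.171

First differences Δz: 4, -1, -1, 0, -1, -1, 3, 0, 0
Mean of differences = 0.3333
Numerator Σ(Δz_t−Δz̄)(Δz_{t+1}−Δz̄) = -4.7778
Denominator Σ(Δz_t−Δz̄)² = 28.0000
r_1(Δz) = -4.7778 / 28.0000 = -0.171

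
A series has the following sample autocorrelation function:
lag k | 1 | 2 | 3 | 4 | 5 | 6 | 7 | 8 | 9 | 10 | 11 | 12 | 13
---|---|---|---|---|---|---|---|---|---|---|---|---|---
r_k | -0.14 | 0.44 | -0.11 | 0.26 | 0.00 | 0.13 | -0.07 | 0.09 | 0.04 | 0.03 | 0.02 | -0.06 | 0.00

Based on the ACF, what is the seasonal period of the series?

2

The largest autocorrelation is r_2 = 0.44, with a weaker echo at lag 4 (0.26); the remaining lags stay at or below 0.13.
The dominant spike at lag 2 indicates a seasonal period of 2.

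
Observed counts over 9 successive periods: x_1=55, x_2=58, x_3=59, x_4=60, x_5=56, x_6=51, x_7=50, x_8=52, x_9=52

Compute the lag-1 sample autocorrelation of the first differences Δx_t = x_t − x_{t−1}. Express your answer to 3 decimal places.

0.369

First differences Δx: 3, 1, 1, -4, -5, -1, 2, 0
Mean of differences = -0.3750
Numerator Σ(Δx_t−Δx̄)(Δx_{t+1}−Δx̄) = 20.6094
Denominator Σ(Δx_t−Δx̄)² = 55.8750
r_1(Δx) = 20.6094 / 55.8750 = 0.369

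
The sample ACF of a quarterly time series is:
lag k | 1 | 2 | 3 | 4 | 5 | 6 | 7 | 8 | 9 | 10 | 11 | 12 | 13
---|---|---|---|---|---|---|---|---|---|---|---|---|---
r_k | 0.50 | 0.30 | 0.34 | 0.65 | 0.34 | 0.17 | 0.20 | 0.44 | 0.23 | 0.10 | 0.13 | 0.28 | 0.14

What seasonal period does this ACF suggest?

4

The largest autocorrelation is r_4 = 0.65; the remaining lags stay at or below 0.50. The elevated value at lag 1 (0.50), dropping to 0.30 at lag 2, reflects decaying short-term dependence rather than seasonality.
The dominant spike at lag 4 indicates a seasonal period of 4.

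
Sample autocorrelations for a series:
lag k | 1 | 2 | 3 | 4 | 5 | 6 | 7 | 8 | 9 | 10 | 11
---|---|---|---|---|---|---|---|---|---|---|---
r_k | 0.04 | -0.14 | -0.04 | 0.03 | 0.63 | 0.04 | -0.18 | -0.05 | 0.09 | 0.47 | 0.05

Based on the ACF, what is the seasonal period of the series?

5

The largest autocorrelation is r_5 = 0.63, with a weaker echo at lag 10 (0.47); the remaining lags stay at or below 0.09.
The dominant spike at lag 5 indicates a seasonal period of 5.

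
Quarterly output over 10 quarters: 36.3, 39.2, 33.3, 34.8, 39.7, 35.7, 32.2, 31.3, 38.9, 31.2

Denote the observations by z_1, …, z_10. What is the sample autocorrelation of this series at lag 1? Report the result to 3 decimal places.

-0.223

Mean z̄ = (36.3 + 39.2 + 33.3 + 34.8 + 39.7 + 35.7 + 32.2 + 31.3 + 38.9 + 31.2)/10 = 35.2600
Numerator Σ_{t=1}^{9}(z_t−z̄)(z_{t+1}−z̄) = -21.2336
Denominator Σ(z_t−z̄)² = 95.3440
r_1 = -21.2336 / 95.3440 = -0.223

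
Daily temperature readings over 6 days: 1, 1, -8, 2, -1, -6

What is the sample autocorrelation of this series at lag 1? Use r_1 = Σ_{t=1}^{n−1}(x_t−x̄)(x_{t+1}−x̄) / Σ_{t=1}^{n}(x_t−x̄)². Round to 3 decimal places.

-0.384

Mean x̄ = (1 + 1 − 8 + 2 − 1 − 6)/6 = -1.8333
Deviations from mean: 2.8333, 2.8333, -6.1667, 3.8333, 0.8333, -4.1667
Numerator Σ_{t=1}^{5}(x_t−x̄)(x_{t+1}−x̄) = -33.3611
Denominator Σ(x_t−x̄)² = 86.8333
r_1 = -33.3611 / 86.8333 = -0.384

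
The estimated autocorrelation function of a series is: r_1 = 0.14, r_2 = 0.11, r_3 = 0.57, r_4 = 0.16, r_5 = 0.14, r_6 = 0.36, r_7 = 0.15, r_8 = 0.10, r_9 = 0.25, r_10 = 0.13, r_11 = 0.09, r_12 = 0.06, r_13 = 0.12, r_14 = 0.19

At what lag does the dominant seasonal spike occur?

The largest autocorrelation is r_3 = 0.57, with weaker echoes at lags 6 (0.36) and 9 (0.25); the remaining lags stay at or below 0.19.
The dominant spike at lag 3 indicates a seasonal period of 3.

3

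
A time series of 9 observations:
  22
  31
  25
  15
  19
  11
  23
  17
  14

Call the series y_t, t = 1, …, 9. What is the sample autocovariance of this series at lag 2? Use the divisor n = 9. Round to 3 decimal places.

-0.173

Mean ȳ = (22 + 31 + 25 + 15 + 19 + 11 + 23 + 17 + 14)/9 = 19.6667
Σ_{t=1}^{7}(y_t−ȳ)(y_{t+2}−ȳ) = -1.5556
γ_2 = -1.5556 / 9 = -0.173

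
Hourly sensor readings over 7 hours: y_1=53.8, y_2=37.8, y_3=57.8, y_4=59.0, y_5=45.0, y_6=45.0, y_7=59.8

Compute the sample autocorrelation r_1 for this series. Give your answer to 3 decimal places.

Mean ȳ = (53.8 + 37.8 + 57.8 + 59.0 + 45.0 + 45.0 + 59.8)/7 = 51.1714
Deviations from mean: 2.6286, -13.3714, 6.6286, 7.8286, -6.1714, -6.1714, 8.6286
Σ(y_t−ȳ)(y_{t+1}−ȳ) = (-35.1478) + (-88.6335) + (51.8922) + (-48.3135) + (38.0865) + (-53.2506) = -135.3665
Denominator Σ(y_t−ȳ)² = 441.5543
r_1 = -135.3665 / 441.5543 = -0.307

-0.307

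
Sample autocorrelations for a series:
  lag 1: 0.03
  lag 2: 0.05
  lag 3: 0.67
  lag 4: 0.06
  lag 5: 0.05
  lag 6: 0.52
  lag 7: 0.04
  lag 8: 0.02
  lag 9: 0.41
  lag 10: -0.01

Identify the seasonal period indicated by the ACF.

The largest autocorrelation is r_3 = 0.67, with weaker echoes at lags 6 (0.52) and 9 (0.41); the remaining lags stay at or below 0.06.
The dominant spike at lag 3 indicates a seasonal period of 3.

3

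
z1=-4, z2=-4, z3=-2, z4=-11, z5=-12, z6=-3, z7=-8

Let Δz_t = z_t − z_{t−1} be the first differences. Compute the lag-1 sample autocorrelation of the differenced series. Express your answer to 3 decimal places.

-0.332

First differences Δz: 0, 2, -9, -1, 9, -5
Mean of differences = -0.6667
Numerator Σ(Δz_t−Δz̄)(Δz_{t+1}−Δz̄) = -62.7778
Denominator Σ(Δz_t−Δz̄)² = 189.3333
r_1(Δz) = -62.7778 / 189.3333 = -0.332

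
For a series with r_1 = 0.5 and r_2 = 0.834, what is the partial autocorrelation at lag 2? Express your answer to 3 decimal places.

φ_{22} = (r_2 − r_1²) / (1 − r_1²)
r_1² = (0.5)² = 0.25
Numerator = 0.834 − 0.2500 = 0.5840; denominator = 1 − 0.2500 = 0.7500
φ_{22} = 0.5840 / 0.7500 = 0.779

0.779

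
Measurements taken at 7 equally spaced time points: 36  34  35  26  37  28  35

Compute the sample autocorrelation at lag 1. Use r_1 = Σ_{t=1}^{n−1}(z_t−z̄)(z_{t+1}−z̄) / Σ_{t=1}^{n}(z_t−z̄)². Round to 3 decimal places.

Mean z̄ = (36 + 34 + 35 + 26 + 37 + 28 + 35)/7 = 33.0000
Deviations from mean: 3.0000, 1.0000, 2.0000, -7.0000, 4.0000, -5.0000, 2.0000
Numerator Σ_{t=1}^{6}(z_t−z̄)(z_{t+1}−z̄) = -67.0000
Denominator Σ(z_t−z̄)² = 108.0000
r_1 = -67.0000 / 108.0000 = -0.620

-0.620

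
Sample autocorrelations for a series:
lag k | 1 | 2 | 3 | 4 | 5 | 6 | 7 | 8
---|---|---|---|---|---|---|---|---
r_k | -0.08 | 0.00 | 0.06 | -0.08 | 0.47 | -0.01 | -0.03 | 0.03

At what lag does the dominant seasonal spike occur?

The largest autocorrelation is r_5 = 0.47; the remaining lags stay at or below 0.06.
The dominant spike at lag 5 indicates a seasonal period of 5.

5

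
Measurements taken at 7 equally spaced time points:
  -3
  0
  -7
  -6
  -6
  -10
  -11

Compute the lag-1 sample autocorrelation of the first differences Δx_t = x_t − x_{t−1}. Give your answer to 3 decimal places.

First differences Δx: 3, -7, 1, 0, -4, -1
Mean of differences = -1.3333
Numerator Σ(Δx_t−Δx̄)(Δx_{t+1}−Δx̄) = -39.1111
Denominator Σ(Δx_t−Δx̄)² = 65.3333
r_1(Δx) = -39.1111 / 65.3333 = -0.599

-0.599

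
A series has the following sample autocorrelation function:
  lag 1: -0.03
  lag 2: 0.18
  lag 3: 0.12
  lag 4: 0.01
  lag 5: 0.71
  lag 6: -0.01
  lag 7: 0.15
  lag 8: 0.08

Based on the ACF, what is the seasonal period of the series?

5

The largest autocorrelation is r_5 = 0.71; the remaining lags stay at or below 0.18.
The dominant spike at lag 5 indicates a seasonal period of 5.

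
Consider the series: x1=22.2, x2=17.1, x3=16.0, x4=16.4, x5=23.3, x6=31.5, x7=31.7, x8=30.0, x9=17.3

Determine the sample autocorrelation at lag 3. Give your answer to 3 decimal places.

-0.446

Mean x̄ = (22.2 + 17.1 + 16.0 + 16.4 + 23.3 + 31.5 + 31.7 + 30.0 + 17.3)/9 = 22.8333
Σ(x_t−x̄)(x_{t+3}−x̄) = (4.0744) + (-2.6756) + (-59.2222) + (-57.0422) + (3.3444) + (-47.9556) = -159.4767
Denominator Σ(x_t−x̄)² = 357.2800
r_3 = -159.4767 / 357.2800 = -0.446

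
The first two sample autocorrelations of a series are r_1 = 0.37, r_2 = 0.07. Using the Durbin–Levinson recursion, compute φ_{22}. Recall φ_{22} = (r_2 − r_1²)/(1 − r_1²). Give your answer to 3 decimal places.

-0.078

φ_{22} = (r_2 − r_1²) / (1 − r_1²)
r_1² = (0.37)² = 0.1369
Numerator = 0.07 − 0.1369 = -0.0669; denominator = 1 − 0.1369 = 0.8631
φ_{22} = -0.0669 / 0.8631 = -0.078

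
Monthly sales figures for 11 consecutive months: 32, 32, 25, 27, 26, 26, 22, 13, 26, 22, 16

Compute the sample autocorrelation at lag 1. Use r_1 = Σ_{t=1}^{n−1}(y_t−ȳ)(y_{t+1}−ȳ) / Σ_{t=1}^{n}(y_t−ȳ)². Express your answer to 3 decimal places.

0.269

Mean ȳ = (32 + 32 + 25 + 27 + 26 + 26 + 22 + 13 + 26 + 22 + 16)/11 = 24.2727
Numerator Σ_{t=1}^{10}(y_t−ȳ)(y_{t+1}−ȳ) = 92.1074
Denominator Σ(y_t−ȳ)² = 342.1818
r_1 = 92.1074 / 342.1818 = 0.269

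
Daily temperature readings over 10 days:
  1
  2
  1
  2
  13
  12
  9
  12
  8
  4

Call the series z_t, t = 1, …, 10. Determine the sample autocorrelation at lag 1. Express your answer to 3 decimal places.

Mean z̄ = (1 + 2 + 1 + 2 + 13 + 12 + 9 + 12 + 8 + 4)/10 = 6.4000
Numerator Σ_{t=1}^{9}(z_t−z̄)(z_{t+1}−z̄) = 113.4400
Denominator Σ(z_t−z̄)² = 218.4000
r_1 = 113.4400 / 218.4000 = 0.519

0.519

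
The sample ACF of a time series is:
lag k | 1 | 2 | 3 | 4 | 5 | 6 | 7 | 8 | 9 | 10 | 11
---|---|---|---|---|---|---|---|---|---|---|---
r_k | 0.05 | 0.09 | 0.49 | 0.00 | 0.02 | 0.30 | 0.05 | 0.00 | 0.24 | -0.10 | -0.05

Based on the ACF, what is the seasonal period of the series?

The largest autocorrelation is r_3 = 0.49, with weaker echoes at lags 6 (0.30) and 9 (0.24); the remaining lags stay at or below 0.09.
The dominant spike at lag 3 indicates a seasonal period of 3.

3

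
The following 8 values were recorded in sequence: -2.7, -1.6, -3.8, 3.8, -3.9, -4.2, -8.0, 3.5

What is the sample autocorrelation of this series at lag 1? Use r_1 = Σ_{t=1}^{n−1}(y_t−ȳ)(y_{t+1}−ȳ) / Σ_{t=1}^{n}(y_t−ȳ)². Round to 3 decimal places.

Mean ȳ = (-2.7 − 1.6 − 3.8 + 3.8 − 3.9 − 4.2 − 8.0 + 3.5)/8 = -2.1125
Deviations from mean: -0.5875, 0.5125, -1.6875, 5.9125, -1.7875, -2.0875, -5.8875, 5.6125
Σ(y_t−ȳ)(y_{t+1}−ȳ) = (-0.3011) + (-0.8648) + (-9.9773) + (-10.5686) + (3.7314) + (12.2902) + (-33.0436) = -38.7339
Denominator Σ(y_t−ȳ)² = 112.1288
r_1 = -38.7339 / 112.1288 = -0.345

-0.345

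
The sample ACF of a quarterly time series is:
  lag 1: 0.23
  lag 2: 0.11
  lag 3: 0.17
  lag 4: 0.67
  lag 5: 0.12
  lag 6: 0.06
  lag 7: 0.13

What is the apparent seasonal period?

The largest autocorrelation is r_4 = 0.67; the remaining lags stay at or below 0.23. The elevated value at lag 1 (0.23), dropping to 0.11 at lag 2, reflects decaying short-term dependence rather than seasonality.
The dominant spike at lag 4 indicates a seasonal period of 4.

4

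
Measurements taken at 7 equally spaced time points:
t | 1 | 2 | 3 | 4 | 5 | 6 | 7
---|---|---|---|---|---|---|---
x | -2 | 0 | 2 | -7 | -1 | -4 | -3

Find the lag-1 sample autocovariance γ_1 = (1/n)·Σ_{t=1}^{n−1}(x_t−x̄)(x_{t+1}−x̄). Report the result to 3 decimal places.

-2.431

Mean x̄ = (-2 + 0 + 2 − 7 − 1 − 4 − 3)/7 = -2.1429
Deviations: 0.1429, 2.1429, 4.1429, -4.8571, 1.1429, -1.8571, -0.8571
Σ_{t=1}^{6}(x_t−x̄)(x_{t+1}−x̄) = -17.0204
γ_1 = -17.0204 / 7 = -2.431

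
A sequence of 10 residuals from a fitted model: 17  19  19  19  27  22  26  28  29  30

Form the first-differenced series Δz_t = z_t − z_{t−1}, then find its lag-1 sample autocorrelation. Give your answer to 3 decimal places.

First differences Δz: 2, 0, 0, 8, -5, 4, 2, 1, 1
Mean of differences = 1.4444
Numerator Σ(Δz_t−Δz̄)(Δz_{t+1}−Δz̄) = -65.5309
Denominator Σ(Δz_t−Δz̄)² = 96.2222
r_1(Δz) = -65.5309 / 96.2222 = -0.681

-0.681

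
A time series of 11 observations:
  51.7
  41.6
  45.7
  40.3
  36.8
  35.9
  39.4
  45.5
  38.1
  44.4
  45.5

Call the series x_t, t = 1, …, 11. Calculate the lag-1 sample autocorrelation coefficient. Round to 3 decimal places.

0.105

Mean x̄ = (51.7 + 41.6 + 45.7 + 40.3 + 36.8 + 35.9 + 39.4 + 45.5 + 38.1 + 44.4 + 45.5)/11 = 42.2636
Numerator Σ_{t=1}^{10}(x_t−x̄)(x_{t+1}−x̄) = 23.7060
Denominator Σ(x_t−x̄)² = 226.5455
r_1 = 23.7060 / 226.5455 = 0.105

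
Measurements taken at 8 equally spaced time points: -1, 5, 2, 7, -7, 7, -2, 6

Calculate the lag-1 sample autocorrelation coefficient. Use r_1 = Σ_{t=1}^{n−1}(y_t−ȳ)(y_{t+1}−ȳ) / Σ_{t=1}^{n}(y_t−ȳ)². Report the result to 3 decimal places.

-0.746

Mean ȳ = (-1 + 5 + 2 + 7 − 7 + 7 − 2 + 6)/8 = 2.1250
Deviations from mean: -3.1250, 2.8750, -0.1250, 4.8750, -9.1250, 4.8750, -4.1250, 3.8750
Numerator Σ_{t=1}^{7}(y_t−ȳ)(y_{t+1}−ȳ) = -135.0156
Denominator Σ(y_t−ȳ)² = 180.8750
r_1 = -135.0156 / 180.8750 = -0.746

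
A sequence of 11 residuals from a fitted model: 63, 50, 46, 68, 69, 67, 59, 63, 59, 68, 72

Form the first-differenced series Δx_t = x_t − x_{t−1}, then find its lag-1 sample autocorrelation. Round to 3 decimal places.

First differences Δx: -13, -4, 22, 1, -2, -8, 4, -4, 9, 4
Mean of differences = 0.9000
Numerator Σ(Δx_t−Δx̄)(Δx_{t+1}−Δx̄) = -65.0100
Denominator Σ(Δx_t−Δx̄)² = 858.9000
r_1(Δx) = -65.0100 / 858.9000 = -0.076

-0.076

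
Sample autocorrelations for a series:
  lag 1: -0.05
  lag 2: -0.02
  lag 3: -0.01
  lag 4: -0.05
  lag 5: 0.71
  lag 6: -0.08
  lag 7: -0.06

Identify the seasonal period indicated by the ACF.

The largest autocorrelation is r_5 = 0.71; the remaining lags stay at or below -0.01.
The dominant spike at lag 5 indicates a seasonal period of 5.

5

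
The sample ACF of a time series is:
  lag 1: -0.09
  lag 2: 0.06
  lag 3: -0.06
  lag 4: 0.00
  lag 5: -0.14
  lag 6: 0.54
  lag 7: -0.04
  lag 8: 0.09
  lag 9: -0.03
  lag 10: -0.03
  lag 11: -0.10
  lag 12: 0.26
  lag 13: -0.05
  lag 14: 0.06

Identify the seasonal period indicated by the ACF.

The largest autocorrelation is r_6 = 0.54, with a weaker echo at lag 12 (0.26); the remaining lags stay at or below 0.09.
The dominant spike at lag 6 indicates a seasonal period of 6.

6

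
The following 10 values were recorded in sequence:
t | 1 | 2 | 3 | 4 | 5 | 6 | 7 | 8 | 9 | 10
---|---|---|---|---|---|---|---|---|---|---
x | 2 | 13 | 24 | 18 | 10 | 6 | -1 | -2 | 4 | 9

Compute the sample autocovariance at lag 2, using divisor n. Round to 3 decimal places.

Mean x̄ = (2 + 13 + 24 + 18 + 10 + 6 − 1 − 2 + 4 + 9)/10 = 8.3000
Σ_{t=1}^{8}(x_t−x̄)(x_{t+2}−x̄) = -8.2800
γ_2 = -8.2800 / 10 = -0.828

-0.828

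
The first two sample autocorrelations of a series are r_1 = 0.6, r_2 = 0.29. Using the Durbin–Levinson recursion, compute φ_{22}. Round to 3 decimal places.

-0.109

φ_{22} = (r_2 − r_1²) / (1 − r_1²)
r_1² = (0.6)² = 0.36
Numerator = 0.29 − 0.3600 = -0.0700; denominator = 1 − 0.3600 = 0.6400
φ_{22} = -0.0700 / 0.6400 = -0.109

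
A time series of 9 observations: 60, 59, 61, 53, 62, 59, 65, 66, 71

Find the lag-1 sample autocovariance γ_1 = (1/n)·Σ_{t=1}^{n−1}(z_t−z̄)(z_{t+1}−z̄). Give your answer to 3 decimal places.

Mean z̄ = (60 + 59 + 61 + 53 + 62 + 59 + 65 + 66 + 71)/9 = 61.7778
Σ_{t=1}^{8}(z_t−z̄)(z_{t+1}−z̄) = 54.9506
γ_1 = 54.9506 / 9 = 6.106

6.106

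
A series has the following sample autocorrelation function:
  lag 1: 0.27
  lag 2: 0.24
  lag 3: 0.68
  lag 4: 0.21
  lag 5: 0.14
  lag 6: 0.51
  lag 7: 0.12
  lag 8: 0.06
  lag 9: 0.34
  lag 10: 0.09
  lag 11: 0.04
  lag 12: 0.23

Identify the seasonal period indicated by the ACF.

The largest autocorrelation is r_3 = 0.68, with weaker echoes at lags 6 (0.51) and 9 (0.34); the remaining lags stay at or below 0.27. The elevated value at lag 1 (0.27), dropping to 0.24 at lag 2, reflects decaying short-term dependence rather than seasonality.
The dominant spike at lag 3 indicates a seasonal period of 3.

3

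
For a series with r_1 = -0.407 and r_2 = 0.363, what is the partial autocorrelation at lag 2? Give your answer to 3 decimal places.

φ_{22} = (r_2 − r_1²) / (1 − r_1²)
r_1² = (-0.407)² = 0.165649
Numerator = 0.363 − 0.1656 = 0.1974; denominator = 1 − 0.1656 = 0.8344
φ_{22} = 0.1974 / 0.8344 = 0.237

0.237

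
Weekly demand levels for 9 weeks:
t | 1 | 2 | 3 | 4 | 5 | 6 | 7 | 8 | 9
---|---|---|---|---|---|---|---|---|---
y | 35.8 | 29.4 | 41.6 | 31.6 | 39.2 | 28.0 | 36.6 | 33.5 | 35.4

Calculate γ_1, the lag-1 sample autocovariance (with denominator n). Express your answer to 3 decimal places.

-13.795

Mean ȳ = (35.8 + 29.4 + 41.6 + 31.6 + 39.2 + 28.0 + 36.6 + 33.5 + 35.4)/9 = 34.5667
Σ_{t=1}^{8}(y_t−ȳ)(y_{t+1}−ȳ) = -124.1578
γ_1 = -124.1578 / 9 = -13.795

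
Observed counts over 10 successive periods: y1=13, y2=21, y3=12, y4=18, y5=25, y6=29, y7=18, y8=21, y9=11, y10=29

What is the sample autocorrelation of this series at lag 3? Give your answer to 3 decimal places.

Mean ȳ = (13 + 21 + 12 + 18 + 25 + 29 + 18 + 21 + 11 + 29)/10 = 19.7000
Σ(y_t−ȳ)(y_{t+3}−ȳ) = (11.3900) + (6.8900) + (-71.6100) + (2.8900) + (6.8900) + (-80.9100) + (-15.8100) = -140.2700
Denominator Σ(y_t−ȳ)² = 390.1000
r_3 = -140.2700 / 390.1000 = -0.360

-0.360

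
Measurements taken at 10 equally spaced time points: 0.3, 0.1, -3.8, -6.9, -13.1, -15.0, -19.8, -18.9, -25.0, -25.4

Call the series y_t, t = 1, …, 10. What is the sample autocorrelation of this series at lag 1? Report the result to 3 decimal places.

0.731

Mean ȳ = (0.3 + 0.1 − 3.8 − 6.9 − 13.1 − 15.0 − 19.8 − 18.9 − 25.0 − 25.4)/10 = -12.7500
Numerator Σ_{t=1}^{9}(y_t−ȳ)(y_{t+1}−ȳ) = 623.3175
Denominator Σ(y_t−ȳ)² = 852.5450
r_1 = 623.3175 / 852.5450 = 0.731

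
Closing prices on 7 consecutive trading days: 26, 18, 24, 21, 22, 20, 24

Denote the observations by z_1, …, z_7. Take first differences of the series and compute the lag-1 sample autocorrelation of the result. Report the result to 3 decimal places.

First differences Δz: -8, 6, -3, 1, -2, 4
Mean of differences = -0.3333
Numerator Σ(Δz_t−Δz̄)(Δz_{t+1}−Δz̄) = -78.4444
Denominator Σ(Δz_t−Δz̄)² = 129.3333
r_1(Δz) = -78.4444 / 129.3333 = -0.607

-0.607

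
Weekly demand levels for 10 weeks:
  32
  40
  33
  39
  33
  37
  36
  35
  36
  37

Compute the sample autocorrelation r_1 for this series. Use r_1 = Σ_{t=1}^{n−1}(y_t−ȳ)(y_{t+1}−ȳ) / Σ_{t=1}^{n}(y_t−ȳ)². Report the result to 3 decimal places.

Mean ȳ = (32 + 40 + 33 + 39 + 33 + 37 + 36 + 35 + 36 + 37)/10 = 35.8000
Numerator Σ_{t=1}^{9}(y_t−ȳ)(y_{t+1}−ȳ) = -48.8400
Denominator Σ(y_t−ȳ)² = 61.6000
r_1 = -48.8400 / 61.6000 = -0.793

-0.793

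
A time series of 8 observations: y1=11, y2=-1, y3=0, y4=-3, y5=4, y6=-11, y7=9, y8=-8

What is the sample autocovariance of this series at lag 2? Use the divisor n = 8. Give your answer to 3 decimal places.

Mean ȳ = (11 − 1 + 0 − 3 + 4 − 11 + 9 − 8)/8 = 0.1250
Σ_{t=1}^{6}(y_t−ȳ)(y_{t+2}−ȳ) = 161.2188
γ_2 = 161.2188 / 8 = 20.152

20.152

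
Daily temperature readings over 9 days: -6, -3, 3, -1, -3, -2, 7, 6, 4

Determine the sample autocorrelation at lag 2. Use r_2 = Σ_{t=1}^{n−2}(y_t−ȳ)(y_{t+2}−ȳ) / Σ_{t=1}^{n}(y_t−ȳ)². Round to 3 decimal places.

-0.180

Mean ȳ = (-6 − 3 + 3 − 1 − 3 − 2 + 7 + 6 + 4)/9 = 0.5556
Numerator Σ_{t=1}^{7}(y_t−ȳ)(y_{t+2}−ȳ) = -29.8395
Denominator Σ(y_t−ȳ)² = 166.2222
r_2 = -29.8395 / 166.2222 = -0.180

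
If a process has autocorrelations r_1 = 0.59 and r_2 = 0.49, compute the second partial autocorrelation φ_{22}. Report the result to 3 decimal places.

0.218

φ_{22} = (r_2 − r_1²) / (1 − r_1²)
r_1² = (0.59)² = 0.3481
Numerator = 0.49 − 0.3481 = 0.1419; denominator = 1 − 0.3481 = 0.6519
φ_{22} = 0.1419 / 0.6519 = 0.218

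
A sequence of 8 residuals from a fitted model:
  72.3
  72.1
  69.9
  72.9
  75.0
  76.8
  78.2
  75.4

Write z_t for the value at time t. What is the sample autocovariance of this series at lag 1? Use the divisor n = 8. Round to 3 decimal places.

Mean z̄ = (72.3 + 72.1 + 69.9 + 72.9 + 75.0 + 76.8 + 78.2 + 75.4)/8 = 74.0750
Deviations: -1.7750, -1.9750, -4.1750, -1.1750, 0.9250, 2.7250, 4.1250, 1.3250
Σ_{t=1}^{7}(z_t−z̄)(z_{t+1}−z̄) = 34.7969
γ_1 = 34.7969 / 8 = 4.350

4.350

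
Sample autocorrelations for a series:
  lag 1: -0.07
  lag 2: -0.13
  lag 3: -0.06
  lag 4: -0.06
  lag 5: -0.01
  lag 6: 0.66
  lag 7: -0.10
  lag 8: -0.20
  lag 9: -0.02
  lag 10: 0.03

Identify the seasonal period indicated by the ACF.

6

The largest autocorrelation is r_6 = 0.66; the remaining lags stay at or below 0.03.
The dominant spike at lag 6 indicates a seasonal period of 6.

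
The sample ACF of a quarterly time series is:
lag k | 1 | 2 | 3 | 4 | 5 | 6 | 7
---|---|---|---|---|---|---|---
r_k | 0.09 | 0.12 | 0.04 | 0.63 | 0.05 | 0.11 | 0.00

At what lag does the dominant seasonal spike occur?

The largest autocorrelation is r_4 = 0.63; the remaining lags stay at or below 0.12.
The dominant spike at lag 4 indicates a seasonal period of 4.

4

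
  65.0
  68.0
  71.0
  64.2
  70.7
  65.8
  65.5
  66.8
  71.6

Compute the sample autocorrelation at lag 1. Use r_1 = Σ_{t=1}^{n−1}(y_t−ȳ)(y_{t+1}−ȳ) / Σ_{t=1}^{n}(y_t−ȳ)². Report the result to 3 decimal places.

Mean ȳ = (65.0 + 68.0 + 71.0 + 64.2 + 70.7 + 65.8 + 65.5 + 66.8 + 71.6)/9 = 67.6222
Numerator Σ_{t=1}^{8}(y_t−ȳ)(y_{t+1}−ȳ) = -25.0738
Denominator Σ(y_t−ȳ)² = 63.9356
r_1 = -25.0738 / 63.9356 = -0.392

-0.392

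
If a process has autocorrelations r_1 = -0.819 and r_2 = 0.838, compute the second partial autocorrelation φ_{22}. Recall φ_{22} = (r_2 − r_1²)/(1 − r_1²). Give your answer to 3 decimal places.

φ_{22} = (r_2 − r_1²) / (1 − r_1²)
r_1² = (-0.819)² = 0.670761
Numerator = 0.838 − 0.6708 = 0.1672; denominator = 1 − 0.6708 = 0.3292
φ_{22} = 0.1672 / 0.3292 = 0.508

0.508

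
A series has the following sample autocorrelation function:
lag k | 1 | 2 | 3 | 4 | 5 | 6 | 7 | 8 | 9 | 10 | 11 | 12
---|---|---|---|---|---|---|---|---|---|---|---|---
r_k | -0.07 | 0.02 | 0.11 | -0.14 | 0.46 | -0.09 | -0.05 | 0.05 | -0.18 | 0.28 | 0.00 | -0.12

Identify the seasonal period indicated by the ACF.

5

The largest autocorrelation is r_5 = 0.46, with a weaker echo at lag 10 (0.28); the remaining lags stay at or below 0.11.
The dominant spike at lag 5 indicates a seasonal period of 5.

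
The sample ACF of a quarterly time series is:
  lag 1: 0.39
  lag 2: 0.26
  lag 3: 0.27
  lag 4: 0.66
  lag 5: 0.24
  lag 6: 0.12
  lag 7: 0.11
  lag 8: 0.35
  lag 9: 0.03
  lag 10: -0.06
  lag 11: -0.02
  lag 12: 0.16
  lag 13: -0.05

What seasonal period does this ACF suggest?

4

The largest autocorrelation is r_4 = 0.66; the remaining lags stay at or below 0.39. The elevated value at lag 1 (0.39), dropping to 0.26 at lag 2, reflects decaying short-term dependence rather than seasonality.
The dominant spike at lag 4 indicates a seasonal period of 4.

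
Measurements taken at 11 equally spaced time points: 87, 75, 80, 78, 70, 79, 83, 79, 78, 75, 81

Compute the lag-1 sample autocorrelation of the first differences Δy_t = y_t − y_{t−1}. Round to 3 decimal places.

First differences Δy: -12, 5, -2, -8, 9, 4, -4, -1, -3, 6
Mean of differences = -0.6000
Numerator Σ(Δy_t−Δȳ)(Δy_{t+1}−Δȳ) = -117.3600
Denominator Σ(Δy_t−Δȳ)² = 392.4000
r_1(Δy) = -117.3600 / 392.4000 = -0.299

-0.299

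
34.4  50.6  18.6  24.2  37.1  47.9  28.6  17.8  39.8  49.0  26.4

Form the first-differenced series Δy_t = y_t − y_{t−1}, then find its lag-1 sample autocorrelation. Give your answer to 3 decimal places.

-0.231

First differences Δy: 16.2, -32.0, 5.6, 12.9, 10.8, -19.3, -10.8, 22.0, 9.2, -22.6
Mean of differences = -0.8000
Numerator Σ(Δy_t−Δȳ)(Δy_{t+1}−Δȳ) = -731.0800
Denominator Σ(Δy_t−Δȳ)² = 3162.9800
r_1(Δy) = -731.0800 / 3162.9800 = -0.231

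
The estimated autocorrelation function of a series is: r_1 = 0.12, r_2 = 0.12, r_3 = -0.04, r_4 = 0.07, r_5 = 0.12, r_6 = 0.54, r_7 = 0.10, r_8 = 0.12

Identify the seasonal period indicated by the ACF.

The largest autocorrelation is r_6 = 0.54; the remaining lags stay at or below 0.12.
The dominant spike at lag 6 indicates a seasonal period of 6.

6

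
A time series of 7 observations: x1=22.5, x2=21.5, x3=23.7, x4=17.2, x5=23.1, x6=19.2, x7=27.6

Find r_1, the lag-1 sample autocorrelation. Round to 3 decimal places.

-0.490

Mean x̄ = (22.5 + 21.5 + 23.7 + 17.2 + 23.1 + 19.2 + 27.6)/7 = 22.1143
Deviations from mean: 0.3857, -0.6143, 1.5857, -4.9143, 0.9857, -2.9143, 5.4857
Numerator Σ_{t=1}^{6}(x_t−x̄)(x_{t+1}−x̄) = -32.7073
Denominator Σ(x_t−x̄)² = 66.7486
r_1 = -32.7073 / 66.7486 = -0.490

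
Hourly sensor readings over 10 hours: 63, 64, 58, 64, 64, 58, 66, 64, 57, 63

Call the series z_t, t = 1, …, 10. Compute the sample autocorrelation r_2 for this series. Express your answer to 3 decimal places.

-0.376

Mean z̄ = (63 + 64 + 58 + 64 + 64 + 58 + 66 + 64 + 57 + 63)/10 = 62.1000
Numerator Σ_{t=1}^{8}(z_t−z̄)(z_{t+2}−z̄) = -34.2200
Denominator Σ(z_t−z̄)² = 90.9000
r_2 = -34.2200 / 90.9000 = -0.376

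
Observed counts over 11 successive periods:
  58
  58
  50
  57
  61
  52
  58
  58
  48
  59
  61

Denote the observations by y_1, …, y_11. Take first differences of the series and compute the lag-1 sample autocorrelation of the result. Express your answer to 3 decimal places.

First differences Δy: 0, -8, 7, 4, -9, 6, 0, -10, 11, 2
Mean of differences = 0.3000
Numerator Σ(Δy_t−Δȳ)(Δy_{t+1}−Δȳ) = -206.3900
Denominator Σ(Δy_t−Δȳ)² = 470.1000
r_1(Δy) = -206.3900 / 470.1000 = -0.439

-0.439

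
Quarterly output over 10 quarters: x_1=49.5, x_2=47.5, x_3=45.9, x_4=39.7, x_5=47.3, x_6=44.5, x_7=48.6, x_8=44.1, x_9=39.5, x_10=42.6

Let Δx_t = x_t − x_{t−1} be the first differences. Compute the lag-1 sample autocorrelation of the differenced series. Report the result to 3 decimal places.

First differences Δx: -2.0, -1.6, -6.2, 7.6, -2.8, 4.1, -4.5, -4.6, 3.1
Mean of differences = -0.7667
Numerator Σ(Δx_t−Δx̄)(Δx_{t+1}−Δx̄) = -85.4911
Denominator Σ(Δx_t−Δx̄)² = 173.1400
r_1(Δx) = -85.4911 / 173.1400 = -0.494

-0.494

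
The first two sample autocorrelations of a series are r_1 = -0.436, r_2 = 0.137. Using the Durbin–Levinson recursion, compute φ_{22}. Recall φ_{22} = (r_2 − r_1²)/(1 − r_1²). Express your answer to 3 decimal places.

-0.066

φ_{22} = (r_2 − r_1²) / (1 − r_1²)
r_1² = (-0.436)² = 0.190096
Numerator = 0.137 − 0.1901 = -0.0531; denominator = 1 − 0.1901 = 0.8099
φ_{22} = -0.0531 / 0.8099 = -0.066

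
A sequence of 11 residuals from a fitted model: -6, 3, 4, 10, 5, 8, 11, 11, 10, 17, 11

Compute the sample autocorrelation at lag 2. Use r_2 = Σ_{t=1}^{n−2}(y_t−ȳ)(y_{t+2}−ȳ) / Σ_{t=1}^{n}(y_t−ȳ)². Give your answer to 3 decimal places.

0.246

Mean ȳ = (-6 + 3 + 4 + 10 + 5 + 8 + 11 + 11 + 10 + 17 + 11)/11 = 7.6364
Numerator Σ_{t=1}^{9}(y_t−ȳ)(y_{t+2}−ȳ) = 88.8264
Denominator Σ(y_t−ȳ)² = 360.5455
r_2 = 88.8264 / 360.5455 = 0.246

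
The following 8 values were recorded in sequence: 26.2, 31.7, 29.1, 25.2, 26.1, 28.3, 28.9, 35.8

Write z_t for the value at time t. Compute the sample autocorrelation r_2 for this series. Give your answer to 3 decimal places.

-0.157

Mean z̄ = (26.2 + 31.7 + 29.1 + 25.2 + 26.1 + 28.3 + 28.9 + 35.8)/8 = 28.9125
Deviations from mean: -2.7125, 2.7875, 0.1875, -3.7125, -2.8125, -0.6125, -0.0125, 6.8875
Numerator Σ_{t=1}^{6}(z_t−z̄)(z_{t+2}−z̄) = -13.2941
Denominator Σ(z_t−z̄)² = 84.6688
r_2 = -13.2941 / 84.6688 = -0.157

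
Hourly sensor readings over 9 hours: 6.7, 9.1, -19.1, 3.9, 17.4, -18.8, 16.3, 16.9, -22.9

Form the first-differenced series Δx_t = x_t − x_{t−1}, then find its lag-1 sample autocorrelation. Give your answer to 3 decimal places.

First differences Δx: 2.4, -28.2, 23.0, 13.5, -36.2, 35.1, 0.6, -39.8
Mean of differences = -3.7000
Numerator Σ(Δx_t−Δx̄)(Δx_{t+1}−Δx̄) = -2152.7500
Denominator Σ(Δx_t−Δx̄)² = 5529.5800
r_1(Δx) = -2152.7500 / 5529.5800 = -0.389

-0.389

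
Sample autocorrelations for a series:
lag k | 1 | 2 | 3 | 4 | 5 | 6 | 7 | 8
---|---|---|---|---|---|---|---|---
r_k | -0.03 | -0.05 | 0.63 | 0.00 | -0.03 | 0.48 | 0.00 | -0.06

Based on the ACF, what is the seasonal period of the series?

3

The largest autocorrelation is r_3 = 0.63, with a weaker echo at lag 6 (0.48); the remaining lags stay at or below 0.00.
The dominant spike at lag 3 indicates a seasonal period of 3.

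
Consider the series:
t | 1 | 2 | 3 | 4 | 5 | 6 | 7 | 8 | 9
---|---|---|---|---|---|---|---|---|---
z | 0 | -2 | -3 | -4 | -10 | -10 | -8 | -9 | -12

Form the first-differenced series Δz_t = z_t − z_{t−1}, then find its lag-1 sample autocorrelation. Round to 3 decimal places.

-0.072

First differences Δz: -2, -1, -1, -6, 0, 2, -1, -3
Mean of differences = -1.5000
Numerator Σ(Δz_t−Δz̄)(Δz_{t+1}−Δz̄) = -2.7500
Denominator Σ(Δz_t−Δz̄)² = 38.0000
r_1(Δz) = -2.7500 / 38.0000 = -0.072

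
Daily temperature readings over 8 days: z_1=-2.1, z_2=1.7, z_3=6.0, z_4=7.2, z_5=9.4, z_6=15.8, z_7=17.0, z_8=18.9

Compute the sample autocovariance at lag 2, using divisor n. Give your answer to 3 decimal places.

12.855

Mean z̄ = (-2.1 + 1.7 + 6.0 + 7.2 + 9.4 + 15.8 + 17.0 + 18.9)/8 = 9.2375
Σ_{t=1}^{6}(z_t−z̄)(z_{t+2}−z̄) = 102.8372
γ_2 = 102.8372 / 8 = 12.855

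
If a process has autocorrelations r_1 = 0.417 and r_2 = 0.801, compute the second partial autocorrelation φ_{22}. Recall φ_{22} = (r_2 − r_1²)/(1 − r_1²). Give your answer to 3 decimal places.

φ_{22} = (r_2 − r_1²) / (1 − r_1²)
r_1² = (0.417)² = 0.173889
Numerator = 0.801 − 0.1739 = 0.6271; denominator = 1 − 0.1739 = 0.8261
φ_{22} = 0.6271 / 0.8261 = 0.759

0.759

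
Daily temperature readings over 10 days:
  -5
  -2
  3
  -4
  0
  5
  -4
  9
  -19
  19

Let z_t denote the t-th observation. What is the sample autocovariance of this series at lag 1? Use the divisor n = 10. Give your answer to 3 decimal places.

Mean z̄ = (-5 − 2 + 3 − 4 + 0 + 5 − 4 + 9 − 19 + 19)/10 = 0.2000
Σ_{t=1}^{9}(z_t−z̄)(z_{t+1}−z̄) = -593.6400
γ_1 = -593.6400 / 10 = -59.364

-59.364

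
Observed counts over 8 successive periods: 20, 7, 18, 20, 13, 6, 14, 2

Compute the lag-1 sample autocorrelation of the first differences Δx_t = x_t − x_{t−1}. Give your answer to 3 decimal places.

First differences Δx: -13, 11, 2, -7, -7, 8, -12
Mean of differences = -2.5714
Numerator Σ(Δx_t−Δx̄)(Δx_{t+1}−Δx̄) = -226.6122
Denominator Σ(Δx_t−Δx̄)² = 553.7143
r_1(Δx) = -226.6122 / 553.7143 = -0.409

-0.409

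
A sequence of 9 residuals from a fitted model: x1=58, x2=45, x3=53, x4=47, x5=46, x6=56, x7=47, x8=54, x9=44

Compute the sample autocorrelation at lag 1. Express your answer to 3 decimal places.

-0.591

Mean x̄ = (58 + 45 + 53 + 47 + 46 + 56 + 47 + 54 + 44)/9 = 50.0000
Numerator Σ_{t=1}^{8}(x_t−x̄)(x_{t+1}−x̄) = -130.0000
Denominator Σ(x_t−x̄)² = 220.0000
r_1 = -130.0000 / 220.0000 = -0.591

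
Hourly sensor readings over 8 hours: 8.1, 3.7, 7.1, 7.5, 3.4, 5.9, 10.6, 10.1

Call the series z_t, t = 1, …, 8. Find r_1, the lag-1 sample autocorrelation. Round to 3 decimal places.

Mean z̄ = (8.1 + 3.7 + 7.1 + 7.5 + 3.4 + 5.9 + 10.6 + 10.1)/8 = 7.0500
Numerator Σ_{t=1}^{7}(z_t−z̄)(z_{t+1}−z̄) = 5.6375
Denominator Σ(z_t−z̄)² = 49.0800
r_1 = 5.6375 / 49.0800 = 0.115

0.115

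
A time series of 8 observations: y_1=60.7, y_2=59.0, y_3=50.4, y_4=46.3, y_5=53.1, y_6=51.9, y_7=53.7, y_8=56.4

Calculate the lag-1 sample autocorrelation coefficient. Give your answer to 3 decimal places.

0.335

Mean ȳ = (60.7 + 59.0 + 50.4 + 46.3 + 53.1 + 51.9 + 53.7 + 56.4)/8 = 53.9375
Deviations from mean: 6.7625, 5.0625, -3.5375, -7.6375, -0.8375, -2.0375, -0.2375, 2.4625
Σ(y_t−ȳ)(y_{t+1}−ȳ) = (34.2352) + (-17.9086) + (27.0177) + (6.3964) + (1.7064) + (0.4839) + (-0.5848) = 51.3461
Denominator Σ(y_t−ȳ)² = 153.1788
r_1 = 51.3461 / 153.1788 = 0.335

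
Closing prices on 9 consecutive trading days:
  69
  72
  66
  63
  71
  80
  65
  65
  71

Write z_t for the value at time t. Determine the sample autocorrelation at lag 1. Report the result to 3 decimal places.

Mean z̄ = (69 + 72 + 66 + 63 + 71 + 80 + 65 + 65 + 71)/9 = 69.1111
Numerator Σ_{t=1}^{8}(z_t−z̄)(z_{t+1}−z̄) = -16.9012
Denominator Σ(z_t−z̄)² = 214.8889
r_1 = -16.9012 / 214.8889 = -0.079

-0.079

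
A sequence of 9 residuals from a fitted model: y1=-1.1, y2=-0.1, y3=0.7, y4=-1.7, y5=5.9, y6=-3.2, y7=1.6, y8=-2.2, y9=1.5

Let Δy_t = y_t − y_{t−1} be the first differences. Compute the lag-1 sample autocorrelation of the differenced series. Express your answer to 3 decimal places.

First differences Δy: 1.0, 0.8, -2.4, 7.6, -9.1, 4.8, -3.8, 3.7
Mean of differences = 0.3250
Numerator Σ(Δy_t−Δȳ)(Δy_{t+1}−Δȳ) = -163.9231
Denominator Σ(Δy_t−Δȳ)² = 198.2950
r_1(Δy) = -163.9231 / 198.2950 = -0.827

-0.827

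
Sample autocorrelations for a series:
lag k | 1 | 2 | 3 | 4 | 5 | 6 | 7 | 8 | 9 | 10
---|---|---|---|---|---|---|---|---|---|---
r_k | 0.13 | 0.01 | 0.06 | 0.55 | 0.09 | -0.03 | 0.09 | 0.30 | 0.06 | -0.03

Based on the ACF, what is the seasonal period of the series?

4

The largest autocorrelation is r_4 = 0.55, with a weaker echo at lag 8 (0.30); the remaining lags stay at or below 0.13.
The dominant spike at lag 4 indicates a seasonal period of 4.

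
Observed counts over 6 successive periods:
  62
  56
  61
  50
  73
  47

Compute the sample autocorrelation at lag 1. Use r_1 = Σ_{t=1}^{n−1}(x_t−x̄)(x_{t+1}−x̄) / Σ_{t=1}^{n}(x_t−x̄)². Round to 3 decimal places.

-0.739

Mean x̄ = (62 + 56 + 61 + 50 + 73 + 47)/6 = 58.1667
Deviations from mean: 3.8333, -2.1667, 2.8333, -8.1667, 14.8333, -11.1667
Σ(x_t−x̄)(x_{t+1}−x̄) = (-8.3056) + (-6.1389) + (-23.1389) + (-121.1389) + (-165.6389) = -324.3611
Denominator Σ(x_t−x̄)² = 438.8333
r_1 = -324.3611 / 438.8333 = -0.739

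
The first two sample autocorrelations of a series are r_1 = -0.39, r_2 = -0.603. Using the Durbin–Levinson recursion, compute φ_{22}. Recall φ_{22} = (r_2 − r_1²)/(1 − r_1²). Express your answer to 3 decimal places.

-0.891

φ_{22} = (r_2 − r_1²) / (1 − r_1²)
r_1² = (-0.39)² = 0.1521
Numerator = -0.603 − 0.1521 = -0.7551; denominator = 1 − 0.1521 = 0.8479
φ_{22} = -0.7551 / 0.8479 = -0.891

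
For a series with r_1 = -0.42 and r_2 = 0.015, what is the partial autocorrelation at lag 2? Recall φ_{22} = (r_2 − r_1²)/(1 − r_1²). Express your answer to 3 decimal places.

φ_{22} = (r_2 − r_1²) / (1 − r_1²)
r_1² = (-0.42)² = 0.1764
Numerator = 0.015 − 0.1764 = -0.1614; denominator = 1 − 0.1764 = 0.8236
φ_{22} = -0.1614 / 0.8236 = -0.196

-0.196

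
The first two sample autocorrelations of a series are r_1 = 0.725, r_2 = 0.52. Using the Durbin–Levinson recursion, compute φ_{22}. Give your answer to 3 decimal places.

φ_{22} = (r_2 − r_1²) / (1 − r_1²)
r_1² = (0.725)² = 0.525625
Numerator = 0.52 − 0.5256 = -0.0056; denominator = 1 − 0.5256 = 0.4744
φ_{22} = -0.0056 / 0.4744 = -0.012

-0.012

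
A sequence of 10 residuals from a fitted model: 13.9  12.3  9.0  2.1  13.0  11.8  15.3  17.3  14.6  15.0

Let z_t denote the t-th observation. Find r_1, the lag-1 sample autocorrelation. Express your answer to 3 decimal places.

0.351

Mean z̄ = (13.9 + 12.3 + 9.0 + 2.1 + 13.0 + 11.8 + 15.3 + 17.3 + 14.6 + 15.0)/10 = 12.4300
Numerator Σ_{t=1}^{9}(z_t−z̄)(z_{t+1}−z̄) = 57.7531
Denominator Σ(z_t−z̄)² = 164.6410
r_1 = 57.7531 / 164.6410 = 0.351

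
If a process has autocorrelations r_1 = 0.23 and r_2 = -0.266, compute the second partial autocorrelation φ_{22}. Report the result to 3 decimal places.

-0.337

φ_{22} = (r_2 − r_1²) / (1 − r_1²)
r_1² = (0.23)² = 0.0529
Numerator = -0.266 − 0.0529 = -0.3189; denominator = 1 − 0.0529 = 0.9471
φ_{22} = -0.3189 / 0.9471 = -0.337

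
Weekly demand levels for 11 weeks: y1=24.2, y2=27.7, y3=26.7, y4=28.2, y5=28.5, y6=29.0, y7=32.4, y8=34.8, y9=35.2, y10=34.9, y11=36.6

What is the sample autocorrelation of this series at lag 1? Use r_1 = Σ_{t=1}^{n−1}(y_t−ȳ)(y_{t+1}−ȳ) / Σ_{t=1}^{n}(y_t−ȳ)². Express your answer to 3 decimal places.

0.673

Mean ȳ = (24.2 + 27.7 + 26.7 + 28.2 + 28.5 + 29.0 + 32.4 + 34.8 + 35.2 + 34.9 + 36.6)/11 = 30.7455
Numerator Σ_{t=1}^{10}(y_t−ȳ)(y_{t+1}−ȳ) = 116.8979
Denominator Σ(y_t−ȳ)² = 173.6073
r_1 = 116.8979 / 173.6073 = 0.673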